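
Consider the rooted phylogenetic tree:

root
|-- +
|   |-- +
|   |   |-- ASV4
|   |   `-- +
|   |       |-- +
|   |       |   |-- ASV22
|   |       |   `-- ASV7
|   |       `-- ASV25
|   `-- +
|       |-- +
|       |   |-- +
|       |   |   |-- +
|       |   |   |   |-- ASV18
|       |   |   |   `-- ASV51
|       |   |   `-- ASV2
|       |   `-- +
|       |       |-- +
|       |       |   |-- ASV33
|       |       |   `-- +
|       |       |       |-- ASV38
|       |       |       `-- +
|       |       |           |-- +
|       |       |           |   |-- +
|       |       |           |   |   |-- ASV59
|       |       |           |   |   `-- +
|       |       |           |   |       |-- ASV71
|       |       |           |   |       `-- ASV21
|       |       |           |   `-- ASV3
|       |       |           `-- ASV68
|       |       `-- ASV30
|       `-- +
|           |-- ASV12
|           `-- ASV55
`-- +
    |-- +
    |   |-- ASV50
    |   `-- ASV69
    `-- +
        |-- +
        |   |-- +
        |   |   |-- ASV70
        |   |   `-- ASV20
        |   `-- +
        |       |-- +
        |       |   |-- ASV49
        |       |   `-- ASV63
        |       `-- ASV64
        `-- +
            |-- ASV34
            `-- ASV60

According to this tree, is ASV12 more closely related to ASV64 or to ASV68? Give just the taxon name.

The MRCA of ASV12 and ASV68 subtends ((((ASV18,ASV51),ASV2),((ASV33,(ASV38,(((ASV59,(ASV71,ASV21)),ASV3),ASV68))),ASV30)),(ASV12,ASV55)) (13 taxa).
The MRCA of ASV12 and ASV64 is the root, subtending the entire tree (26 taxa).
The first is nested inside the second, so ASV12 shares a more recent common ancestor with ASV68.

ASV68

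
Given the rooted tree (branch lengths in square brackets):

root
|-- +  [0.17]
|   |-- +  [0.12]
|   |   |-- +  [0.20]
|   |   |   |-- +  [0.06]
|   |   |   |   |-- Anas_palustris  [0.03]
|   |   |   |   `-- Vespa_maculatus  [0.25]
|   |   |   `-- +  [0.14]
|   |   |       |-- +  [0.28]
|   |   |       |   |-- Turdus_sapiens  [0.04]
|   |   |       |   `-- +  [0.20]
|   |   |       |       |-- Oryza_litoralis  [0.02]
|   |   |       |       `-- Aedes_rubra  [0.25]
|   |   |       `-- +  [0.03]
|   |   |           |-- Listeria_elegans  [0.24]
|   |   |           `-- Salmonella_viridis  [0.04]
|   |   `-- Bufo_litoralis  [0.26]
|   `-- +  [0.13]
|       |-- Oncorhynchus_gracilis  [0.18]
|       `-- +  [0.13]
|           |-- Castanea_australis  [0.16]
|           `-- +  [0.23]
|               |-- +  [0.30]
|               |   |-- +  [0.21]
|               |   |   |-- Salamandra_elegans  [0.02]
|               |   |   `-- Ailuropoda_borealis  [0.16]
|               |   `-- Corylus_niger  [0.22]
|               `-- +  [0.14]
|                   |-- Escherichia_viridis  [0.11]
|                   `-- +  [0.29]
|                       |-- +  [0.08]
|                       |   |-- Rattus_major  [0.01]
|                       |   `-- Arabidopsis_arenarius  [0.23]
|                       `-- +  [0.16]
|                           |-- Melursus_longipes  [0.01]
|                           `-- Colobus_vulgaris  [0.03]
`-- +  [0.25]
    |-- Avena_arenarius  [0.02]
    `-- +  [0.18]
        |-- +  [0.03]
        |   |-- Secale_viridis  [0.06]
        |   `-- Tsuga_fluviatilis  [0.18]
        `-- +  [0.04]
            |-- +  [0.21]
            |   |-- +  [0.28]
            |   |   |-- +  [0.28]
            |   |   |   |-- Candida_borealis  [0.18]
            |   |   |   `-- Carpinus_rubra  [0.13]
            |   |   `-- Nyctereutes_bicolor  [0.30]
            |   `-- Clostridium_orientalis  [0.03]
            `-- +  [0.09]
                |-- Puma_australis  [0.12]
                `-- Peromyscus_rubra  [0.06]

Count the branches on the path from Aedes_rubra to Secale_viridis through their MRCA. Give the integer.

11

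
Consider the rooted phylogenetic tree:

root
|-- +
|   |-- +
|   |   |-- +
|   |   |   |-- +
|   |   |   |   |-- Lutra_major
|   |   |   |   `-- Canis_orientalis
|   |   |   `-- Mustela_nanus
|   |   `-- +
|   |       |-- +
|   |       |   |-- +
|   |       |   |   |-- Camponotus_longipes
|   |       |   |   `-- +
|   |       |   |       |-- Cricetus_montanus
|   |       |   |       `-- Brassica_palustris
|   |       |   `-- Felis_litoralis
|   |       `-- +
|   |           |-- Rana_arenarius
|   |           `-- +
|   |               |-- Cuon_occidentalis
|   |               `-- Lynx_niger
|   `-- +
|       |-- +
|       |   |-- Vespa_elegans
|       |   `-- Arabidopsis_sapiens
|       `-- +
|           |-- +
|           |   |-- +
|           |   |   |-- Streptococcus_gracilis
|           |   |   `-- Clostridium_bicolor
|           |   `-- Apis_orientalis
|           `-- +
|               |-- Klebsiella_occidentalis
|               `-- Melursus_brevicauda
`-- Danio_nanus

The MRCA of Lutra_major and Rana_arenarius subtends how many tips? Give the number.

The MRCA of Lutra_major and Rana_arenarius is the node subtending (((Lutra_major,Canis_orientalis),Mustela_nanus),(((Camponotus_longipes,(Cricetus_montanus,Brassica_palustris)),Felis_litoralis),(Rana_arenarius,(Cuon_occidentalis,Lynx_niger)))).
That clade contains 10 terminal taxa: Brassica_palustris, Camponotus_longipes, Canis_orientalis, Cricetus_montanus, Cuon_occidentalis, Felis_litoralis, Lutra_major, Lynx_niger, Mustela_nanus, Rana_arenarius.

10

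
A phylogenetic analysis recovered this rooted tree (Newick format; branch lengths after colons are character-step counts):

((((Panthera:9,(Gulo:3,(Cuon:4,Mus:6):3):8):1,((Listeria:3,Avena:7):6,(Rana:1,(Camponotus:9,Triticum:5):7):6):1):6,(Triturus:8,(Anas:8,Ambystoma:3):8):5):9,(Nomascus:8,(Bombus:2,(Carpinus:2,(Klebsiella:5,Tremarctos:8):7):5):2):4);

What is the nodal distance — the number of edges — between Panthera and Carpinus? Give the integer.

The MRCA of Panthera and Carpinus is the root of the tree.
From Panthera up to that node: 4 branches. From Carpinus up to the same node: 4 branches. Total: 4 + 4 = 8.

8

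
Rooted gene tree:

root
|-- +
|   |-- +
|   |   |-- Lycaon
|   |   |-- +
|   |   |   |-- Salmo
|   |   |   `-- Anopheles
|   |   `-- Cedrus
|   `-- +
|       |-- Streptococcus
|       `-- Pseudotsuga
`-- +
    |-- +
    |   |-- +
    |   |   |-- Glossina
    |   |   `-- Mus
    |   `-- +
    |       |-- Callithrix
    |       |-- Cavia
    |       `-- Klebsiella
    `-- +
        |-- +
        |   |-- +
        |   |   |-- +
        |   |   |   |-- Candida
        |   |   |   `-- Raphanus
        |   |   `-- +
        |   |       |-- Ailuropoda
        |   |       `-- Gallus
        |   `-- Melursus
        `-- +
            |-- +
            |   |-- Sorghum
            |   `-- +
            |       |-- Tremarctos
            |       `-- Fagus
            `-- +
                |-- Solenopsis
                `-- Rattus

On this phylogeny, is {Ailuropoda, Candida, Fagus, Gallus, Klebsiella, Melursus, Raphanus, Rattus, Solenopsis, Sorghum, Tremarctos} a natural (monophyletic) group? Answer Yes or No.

No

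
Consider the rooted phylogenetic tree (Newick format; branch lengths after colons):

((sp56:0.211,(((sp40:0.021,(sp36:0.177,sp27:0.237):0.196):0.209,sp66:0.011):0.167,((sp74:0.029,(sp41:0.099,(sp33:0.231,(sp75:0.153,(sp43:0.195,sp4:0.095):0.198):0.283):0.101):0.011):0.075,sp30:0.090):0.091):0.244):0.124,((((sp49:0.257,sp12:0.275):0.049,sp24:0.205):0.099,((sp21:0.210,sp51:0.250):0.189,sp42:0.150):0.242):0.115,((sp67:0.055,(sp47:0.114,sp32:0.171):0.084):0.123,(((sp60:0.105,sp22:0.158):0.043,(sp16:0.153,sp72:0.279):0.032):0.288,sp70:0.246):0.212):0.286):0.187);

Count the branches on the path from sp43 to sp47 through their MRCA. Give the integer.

The MRCA of sp43 and sp47 is the root of the tree.
From sp43 up to that node: 9 branches. From sp47 up to the same node: 5 branches. Total: 9 + 5 = 14.

14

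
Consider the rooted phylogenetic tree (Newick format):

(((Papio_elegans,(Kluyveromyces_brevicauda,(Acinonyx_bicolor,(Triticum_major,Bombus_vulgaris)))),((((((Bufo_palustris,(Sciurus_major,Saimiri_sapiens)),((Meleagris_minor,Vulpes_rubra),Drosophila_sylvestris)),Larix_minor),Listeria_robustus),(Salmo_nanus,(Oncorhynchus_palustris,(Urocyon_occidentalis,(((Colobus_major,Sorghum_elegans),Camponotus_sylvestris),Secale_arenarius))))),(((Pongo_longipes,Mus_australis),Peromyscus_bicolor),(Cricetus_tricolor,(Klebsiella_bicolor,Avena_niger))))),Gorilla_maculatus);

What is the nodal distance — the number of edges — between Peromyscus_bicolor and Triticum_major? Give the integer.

9

The MRCA of Peromyscus_bicolor and Triticum_major is the node subtending ((Papio_elegans,(Kluyveromyces_brevicauda,(Acinonyx_bicolor,(Triticum_major,Bombus_vulgaris)))),((((((Bufo_palustris,(Sciurus_major,Saimiri_sapiens)),((Meleagris_minor,Vulpes_rubra),Drosophila_sylvestris)),Larix_minor),Listeria_robustus),(Salmo_nanus,(Oncorhynchus_palustris,(Urocyon_occidentalis,(((Colobus_major,Sorghum_elegans),Camponotus_sylvestris),Secale_arenarius))))),(((Pongo_longipes,Mus_australis),Peromyscus_bicolor),(Cricetus_tricolor,(Klebsiella_bicolor,Avena_niger))))).
From Peromyscus_bicolor up to that node: 4 branches. From Triticum_major up to the same node: 5 branches. Total: 4 + 5 = 9.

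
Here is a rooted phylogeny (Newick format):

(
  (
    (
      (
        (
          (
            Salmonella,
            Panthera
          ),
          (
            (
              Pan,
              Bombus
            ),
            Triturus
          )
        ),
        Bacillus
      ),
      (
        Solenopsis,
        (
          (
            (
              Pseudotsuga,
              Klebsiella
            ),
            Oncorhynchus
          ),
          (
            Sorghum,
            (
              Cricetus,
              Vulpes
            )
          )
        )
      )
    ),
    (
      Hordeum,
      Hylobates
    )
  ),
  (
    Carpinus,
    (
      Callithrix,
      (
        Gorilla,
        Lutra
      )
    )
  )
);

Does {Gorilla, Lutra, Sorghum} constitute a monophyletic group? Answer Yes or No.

No

The MRCA of the listed taxa is the root, so the smallest clade containing them is the whole tree.
That clade also contains Bacillus, Bombus, Callithrix, Carpinus, Cricetus, Hordeum, Hylobates, Klebsiella, Oncorhynchus, Pan, Panthera, Pseudotsuga, Salmonella, Solenopsis, Triturus, Vulpes, which are not in the proposed group, so the group is not monophyletic.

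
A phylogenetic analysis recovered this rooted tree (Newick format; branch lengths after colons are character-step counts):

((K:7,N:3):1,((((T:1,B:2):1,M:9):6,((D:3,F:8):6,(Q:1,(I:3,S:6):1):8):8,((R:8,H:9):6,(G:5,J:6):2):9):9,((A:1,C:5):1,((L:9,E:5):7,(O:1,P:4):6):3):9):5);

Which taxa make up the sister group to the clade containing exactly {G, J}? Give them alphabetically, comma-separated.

H, R

The clade containing exactly {G, J} attaches to the tree at the node subtending ((R,H),(G,J)).
The other lineage descending from that same node — the sister group — is (R,H); its 2 tips in alphabetical order are the answer.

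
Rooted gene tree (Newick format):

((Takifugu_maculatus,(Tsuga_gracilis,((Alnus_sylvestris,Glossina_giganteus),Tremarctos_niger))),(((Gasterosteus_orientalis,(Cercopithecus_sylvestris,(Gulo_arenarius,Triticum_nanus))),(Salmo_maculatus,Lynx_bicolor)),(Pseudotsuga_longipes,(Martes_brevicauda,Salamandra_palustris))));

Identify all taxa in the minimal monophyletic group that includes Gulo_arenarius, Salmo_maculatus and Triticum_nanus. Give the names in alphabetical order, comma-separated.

Cercopithecus_sylvestris, Gasterosteus_orientalis, Gulo_arenarius, Lynx_bicolor, Salmo_maculatus, Triticum_nanus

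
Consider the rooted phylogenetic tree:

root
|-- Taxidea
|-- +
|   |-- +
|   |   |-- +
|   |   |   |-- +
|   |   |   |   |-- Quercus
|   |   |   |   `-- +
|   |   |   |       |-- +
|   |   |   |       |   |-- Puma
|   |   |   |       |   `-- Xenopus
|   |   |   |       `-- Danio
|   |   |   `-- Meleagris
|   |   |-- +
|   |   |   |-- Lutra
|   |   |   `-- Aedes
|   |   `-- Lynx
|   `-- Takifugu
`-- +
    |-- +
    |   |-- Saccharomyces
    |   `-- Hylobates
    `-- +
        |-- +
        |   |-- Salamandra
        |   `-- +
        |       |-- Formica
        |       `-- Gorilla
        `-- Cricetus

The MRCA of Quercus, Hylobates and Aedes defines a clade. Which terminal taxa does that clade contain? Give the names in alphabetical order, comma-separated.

Tracing Quercus: it sits inside (Quercus,((Puma,Xenopus),Danio)).
Tracing Hylobates: it sits inside (Saccharomyces,Hylobates).
Tracing Aedes: it sits inside (Lutra,Aedes).
The smallest clade enclosing all 3 is the whole tree (their MRCA is the root), so the answer is all 16 tips in alphabetical order.

Aedes, Cricetus, Danio, Formica, Gorilla, Hylobates, Lutra, Lynx, Meleagris, Puma, Quercus, Saccharomyces, Salamandra, Takifugu, Taxidea, Xenopus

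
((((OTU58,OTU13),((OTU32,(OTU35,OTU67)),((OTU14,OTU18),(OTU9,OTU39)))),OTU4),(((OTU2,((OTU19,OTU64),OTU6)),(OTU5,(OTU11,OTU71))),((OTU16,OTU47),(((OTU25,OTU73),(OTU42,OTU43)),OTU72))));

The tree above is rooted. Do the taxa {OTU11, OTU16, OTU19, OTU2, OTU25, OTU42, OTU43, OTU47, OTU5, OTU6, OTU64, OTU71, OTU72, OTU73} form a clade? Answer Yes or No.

The most recent common ancestor of these taxa subtends (((OTU2,((OTU19,OTU64),OTU6)),(OTU5,(OTU11,OTU71))),((OTU16,OTU47),(((OTU25,OTU73),(OTU42,OTU43)),OTU72))).
That clade has exactly 14 tips — every listed taxon and nothing else — so the group is monophyletic.

Yes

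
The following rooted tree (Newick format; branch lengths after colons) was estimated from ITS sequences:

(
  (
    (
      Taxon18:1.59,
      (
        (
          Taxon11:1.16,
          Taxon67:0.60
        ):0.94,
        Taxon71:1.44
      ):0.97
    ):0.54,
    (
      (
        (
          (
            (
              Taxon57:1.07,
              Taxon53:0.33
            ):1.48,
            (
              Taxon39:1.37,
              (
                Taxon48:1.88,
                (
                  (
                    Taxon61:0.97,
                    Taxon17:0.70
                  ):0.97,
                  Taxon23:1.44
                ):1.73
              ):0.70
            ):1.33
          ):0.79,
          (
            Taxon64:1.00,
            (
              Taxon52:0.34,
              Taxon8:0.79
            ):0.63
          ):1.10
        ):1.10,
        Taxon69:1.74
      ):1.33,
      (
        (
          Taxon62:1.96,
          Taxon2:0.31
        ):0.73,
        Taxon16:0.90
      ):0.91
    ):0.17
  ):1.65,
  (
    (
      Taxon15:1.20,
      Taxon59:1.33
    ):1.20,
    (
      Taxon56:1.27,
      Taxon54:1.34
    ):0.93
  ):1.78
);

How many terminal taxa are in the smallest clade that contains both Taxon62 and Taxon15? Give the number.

22

The MRCA of Taxon62 and Taxon15 is the root, so the clade is the entire tree.
That clade contains 22 terminal taxa: Taxon11, Taxon15, Taxon16, Taxon17, Taxon18, Taxon2, Taxon23, Taxon39, Taxon48, Taxon52, Taxon53, Taxon54, Taxon56, Taxon57, Taxon59, Taxon61, Taxon62, Taxon64, Taxon67, Taxon69, Taxon71, Taxon8.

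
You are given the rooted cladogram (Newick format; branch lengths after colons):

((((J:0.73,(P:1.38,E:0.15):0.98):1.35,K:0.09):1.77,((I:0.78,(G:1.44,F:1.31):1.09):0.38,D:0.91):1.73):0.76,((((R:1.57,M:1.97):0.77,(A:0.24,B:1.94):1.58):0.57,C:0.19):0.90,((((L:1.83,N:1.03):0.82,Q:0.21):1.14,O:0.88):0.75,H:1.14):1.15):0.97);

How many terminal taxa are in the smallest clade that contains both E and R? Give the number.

18

The MRCA of E and R is the root, so the clade is the entire tree.
That clade contains 18 terminal taxa: A, B, C, D, E, F, G, H, I, J, K, L, M, N, O, P, Q, R.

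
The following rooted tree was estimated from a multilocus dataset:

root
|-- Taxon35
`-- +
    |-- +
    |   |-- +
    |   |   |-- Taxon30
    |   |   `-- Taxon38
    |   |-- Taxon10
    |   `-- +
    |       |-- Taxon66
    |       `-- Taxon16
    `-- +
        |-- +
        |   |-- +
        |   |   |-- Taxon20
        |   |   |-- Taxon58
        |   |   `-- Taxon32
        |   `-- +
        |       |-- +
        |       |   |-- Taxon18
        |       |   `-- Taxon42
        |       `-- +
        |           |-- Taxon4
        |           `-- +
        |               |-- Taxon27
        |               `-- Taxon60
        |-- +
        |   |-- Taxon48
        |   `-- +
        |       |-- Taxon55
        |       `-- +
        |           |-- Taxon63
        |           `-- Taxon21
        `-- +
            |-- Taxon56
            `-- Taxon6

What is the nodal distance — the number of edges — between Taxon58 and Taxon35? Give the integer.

6

The MRCA of Taxon58 and Taxon35 is the root of the tree.
From Taxon58 up to that node: 5 branches. From Taxon35 up to the same node: 1 branch. Total: 5 + 1 = 6.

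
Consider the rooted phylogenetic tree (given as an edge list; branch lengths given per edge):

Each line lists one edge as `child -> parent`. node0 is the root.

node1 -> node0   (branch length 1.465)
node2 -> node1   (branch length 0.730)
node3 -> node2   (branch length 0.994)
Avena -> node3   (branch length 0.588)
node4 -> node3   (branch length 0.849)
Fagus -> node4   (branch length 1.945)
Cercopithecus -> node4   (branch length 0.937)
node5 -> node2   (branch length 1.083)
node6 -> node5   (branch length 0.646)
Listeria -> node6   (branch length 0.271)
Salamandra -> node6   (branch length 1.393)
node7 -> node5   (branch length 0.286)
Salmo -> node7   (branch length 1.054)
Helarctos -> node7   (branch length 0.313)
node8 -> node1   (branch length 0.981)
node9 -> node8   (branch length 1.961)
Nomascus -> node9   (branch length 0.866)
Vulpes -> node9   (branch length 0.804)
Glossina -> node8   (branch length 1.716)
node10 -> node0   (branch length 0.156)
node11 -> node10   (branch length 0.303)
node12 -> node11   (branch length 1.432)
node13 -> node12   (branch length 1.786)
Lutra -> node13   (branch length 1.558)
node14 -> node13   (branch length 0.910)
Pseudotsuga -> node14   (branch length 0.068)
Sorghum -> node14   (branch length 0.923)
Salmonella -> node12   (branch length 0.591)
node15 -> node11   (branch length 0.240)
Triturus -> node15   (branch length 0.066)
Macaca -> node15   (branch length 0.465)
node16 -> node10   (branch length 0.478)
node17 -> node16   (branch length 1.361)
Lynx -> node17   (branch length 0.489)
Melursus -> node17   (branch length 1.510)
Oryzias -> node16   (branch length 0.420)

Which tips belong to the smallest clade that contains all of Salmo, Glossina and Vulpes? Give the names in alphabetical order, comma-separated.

Tracing Salmo: it sits inside (Salmo,Helarctos).
Tracing Glossina: it sits inside ((Nomascus,Vulpes),Glossina).
Tracing Vulpes: it sits inside (Nomascus,Vulpes).
The smallest clade enclosing all 3 is (((Avena,(Fagus,Cercopithecus)),((Listeria,Salamandra),(Salmo,Helarctos))),((Nomascus,Vulpes),Glossina)); the answer is its 10 terminal taxa in alphabetical order.

Avena, Cercopithecus, Fagus, Glossina, Helarctos, Listeria, Nomascus, Salamandra, Salmo, Vulpes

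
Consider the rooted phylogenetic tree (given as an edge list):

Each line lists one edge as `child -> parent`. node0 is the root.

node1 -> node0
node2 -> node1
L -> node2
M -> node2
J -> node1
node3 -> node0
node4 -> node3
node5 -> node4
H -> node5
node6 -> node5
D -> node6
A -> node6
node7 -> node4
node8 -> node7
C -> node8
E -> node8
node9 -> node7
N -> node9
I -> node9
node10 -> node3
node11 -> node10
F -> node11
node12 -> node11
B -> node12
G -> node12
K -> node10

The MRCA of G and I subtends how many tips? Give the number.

The MRCA of G and I is the node subtending (((H,(D,A)),((C,E),(N,I))),((F,(B,G)),K)).
That clade contains 11 terminal taxa: A, B, C, D, E, F, G, H, I, K, N.

11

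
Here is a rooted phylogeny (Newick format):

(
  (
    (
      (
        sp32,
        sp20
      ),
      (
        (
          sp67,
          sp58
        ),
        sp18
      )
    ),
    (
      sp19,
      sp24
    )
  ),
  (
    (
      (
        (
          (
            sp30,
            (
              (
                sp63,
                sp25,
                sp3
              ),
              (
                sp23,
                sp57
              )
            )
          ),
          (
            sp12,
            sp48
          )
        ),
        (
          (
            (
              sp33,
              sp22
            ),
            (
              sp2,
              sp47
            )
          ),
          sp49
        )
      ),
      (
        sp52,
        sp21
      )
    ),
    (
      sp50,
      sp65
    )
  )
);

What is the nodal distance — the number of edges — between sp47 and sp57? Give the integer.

9

The MRCA of sp47 and sp57 is the node subtending (((sp30,((sp63,sp25,sp3),(sp23,sp57))),(sp12,sp48)),(((sp33,sp22),(sp2,sp47)),sp49)).
From sp47 up to that node: 4 branches. From sp57 up to the same node: 5 branches. Total: 4 + 5 = 9.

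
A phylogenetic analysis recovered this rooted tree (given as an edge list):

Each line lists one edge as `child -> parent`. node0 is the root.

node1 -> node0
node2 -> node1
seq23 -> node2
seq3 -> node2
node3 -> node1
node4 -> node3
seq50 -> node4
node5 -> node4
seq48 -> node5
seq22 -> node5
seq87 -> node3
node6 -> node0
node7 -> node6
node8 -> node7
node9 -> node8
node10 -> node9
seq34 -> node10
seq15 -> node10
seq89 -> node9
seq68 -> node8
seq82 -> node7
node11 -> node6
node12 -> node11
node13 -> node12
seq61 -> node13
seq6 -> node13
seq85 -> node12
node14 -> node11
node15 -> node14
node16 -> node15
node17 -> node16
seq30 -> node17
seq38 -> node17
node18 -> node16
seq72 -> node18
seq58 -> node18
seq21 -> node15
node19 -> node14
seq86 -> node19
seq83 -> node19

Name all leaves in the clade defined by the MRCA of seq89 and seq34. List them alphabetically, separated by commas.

seq15, seq34, seq89

Tracing seq89: it sits inside ((seq34,seq15),seq89).
Tracing seq34: it sits inside (seq34,seq15).
The smallest clade enclosing both is ((seq34,seq15),seq89); the answer is its 3 terminal taxa in alphabetical order.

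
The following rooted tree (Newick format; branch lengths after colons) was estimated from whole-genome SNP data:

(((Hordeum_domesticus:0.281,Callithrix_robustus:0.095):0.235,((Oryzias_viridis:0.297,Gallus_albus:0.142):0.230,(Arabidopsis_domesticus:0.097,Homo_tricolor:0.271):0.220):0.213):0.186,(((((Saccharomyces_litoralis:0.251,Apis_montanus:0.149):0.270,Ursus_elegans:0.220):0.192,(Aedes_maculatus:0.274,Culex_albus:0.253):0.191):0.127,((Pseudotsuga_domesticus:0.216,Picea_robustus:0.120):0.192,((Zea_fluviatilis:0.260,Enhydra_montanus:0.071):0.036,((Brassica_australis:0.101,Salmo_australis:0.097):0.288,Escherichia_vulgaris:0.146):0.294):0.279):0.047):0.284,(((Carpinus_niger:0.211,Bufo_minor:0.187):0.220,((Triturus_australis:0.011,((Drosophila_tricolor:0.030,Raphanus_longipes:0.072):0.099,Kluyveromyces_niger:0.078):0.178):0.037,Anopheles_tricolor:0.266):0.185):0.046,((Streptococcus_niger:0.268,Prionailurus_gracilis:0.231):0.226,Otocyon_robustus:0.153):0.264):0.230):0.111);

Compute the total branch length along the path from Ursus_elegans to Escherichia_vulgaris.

1.305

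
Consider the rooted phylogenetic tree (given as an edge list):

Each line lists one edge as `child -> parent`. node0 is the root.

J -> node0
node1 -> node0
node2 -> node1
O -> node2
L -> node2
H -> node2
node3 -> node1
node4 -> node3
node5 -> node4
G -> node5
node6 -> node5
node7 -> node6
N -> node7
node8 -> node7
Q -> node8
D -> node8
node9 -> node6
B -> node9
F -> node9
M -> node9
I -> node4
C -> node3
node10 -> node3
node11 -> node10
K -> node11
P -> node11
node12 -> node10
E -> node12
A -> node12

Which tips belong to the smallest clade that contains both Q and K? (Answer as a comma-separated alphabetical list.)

A, B, C, D, E, F, G, I, K, M, N, P, Q

Tracing Q: it sits inside (Q,D).
Tracing K: it sits inside (K,P).
The smallest clade enclosing both is (((G,((N,(Q,D)),(B,F,M))),I),C,((K,P),(E,A))); the answer is its 13 terminal taxa in alphabetical order.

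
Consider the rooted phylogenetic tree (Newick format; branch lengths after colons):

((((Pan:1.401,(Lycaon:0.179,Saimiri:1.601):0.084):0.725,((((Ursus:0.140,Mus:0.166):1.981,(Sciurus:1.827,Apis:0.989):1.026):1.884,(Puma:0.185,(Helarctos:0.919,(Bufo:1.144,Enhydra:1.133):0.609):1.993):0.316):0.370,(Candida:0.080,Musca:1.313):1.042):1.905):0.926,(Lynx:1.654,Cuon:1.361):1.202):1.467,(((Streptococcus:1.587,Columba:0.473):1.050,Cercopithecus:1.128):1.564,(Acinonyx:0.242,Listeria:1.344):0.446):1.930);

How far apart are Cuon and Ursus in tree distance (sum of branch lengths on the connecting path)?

The path runs Cuon → … → MRCA → … → Ursus; the MRCA is the node subtending (((Pan,(Lycaon,Saimiri)),((((Ursus,Mus),(Sciurus,Apis)),(Puma,(Helarctos,(Bufo,Enhydra)))),(Candida,Musca))),(Lynx,Cuon)).
Branch lengths along that path: 1.361 + 1.202 + 0.926 + 1.905 + 0.370 + 1.884 + 1.981 + 0.140 = 9.769.

9.769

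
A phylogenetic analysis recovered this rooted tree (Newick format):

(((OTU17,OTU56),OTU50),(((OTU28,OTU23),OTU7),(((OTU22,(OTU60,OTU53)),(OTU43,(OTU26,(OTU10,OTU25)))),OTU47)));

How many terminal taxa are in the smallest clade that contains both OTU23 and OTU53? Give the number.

The MRCA of OTU23 and OTU53 is the node subtending (((OTU28,OTU23),OTU7),(((OTU22,(OTU60,OTU53)),(OTU43,(OTU26,(OTU10,OTU25)))),OTU47)).
That clade contains 11 terminal taxa: OTU10, OTU22, OTU23, OTU25, OTU26, OTU28, OTU43, OTU47, OTU53, OTU60, OTU7.

11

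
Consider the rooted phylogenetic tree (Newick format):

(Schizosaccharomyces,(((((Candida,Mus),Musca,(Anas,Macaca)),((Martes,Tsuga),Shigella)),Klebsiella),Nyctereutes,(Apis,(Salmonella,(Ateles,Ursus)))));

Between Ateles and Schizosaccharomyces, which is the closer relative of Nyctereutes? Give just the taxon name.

Ateles

The MRCA of Nyctereutes and Ateles subtends (((((Candida,Mus),Musca,(Anas,Macaca)),((Martes,Tsuga),Shigella)),Klebsiella),Nyctereutes,(Apis,(Salmonella,(Ateles,Ursus)))) (14 taxa).
The MRCA of Nyctereutes and Schizosaccharomyces is the root, subtending the entire tree (15 taxa).
The first is nested inside the second, so Nyctereutes shares a more recent common ancestor with Ateles.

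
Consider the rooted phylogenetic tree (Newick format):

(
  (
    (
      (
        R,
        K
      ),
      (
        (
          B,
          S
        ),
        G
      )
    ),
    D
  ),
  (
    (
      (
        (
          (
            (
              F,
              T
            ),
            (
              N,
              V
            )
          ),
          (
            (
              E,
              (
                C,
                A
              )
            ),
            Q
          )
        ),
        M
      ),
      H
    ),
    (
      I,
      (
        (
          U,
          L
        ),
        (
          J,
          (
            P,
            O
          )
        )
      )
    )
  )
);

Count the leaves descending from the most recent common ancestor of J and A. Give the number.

The MRCA of J and A is the node subtending ((((((F,T),(N,V)),((E,(C,A)),Q)),M),H),(I,((U,L),(J,(P,O))))).
That clade contains 16 terminal taxa: A, C, E, F, H, I, J, L, M, N, O, P, Q, T, U, V.

16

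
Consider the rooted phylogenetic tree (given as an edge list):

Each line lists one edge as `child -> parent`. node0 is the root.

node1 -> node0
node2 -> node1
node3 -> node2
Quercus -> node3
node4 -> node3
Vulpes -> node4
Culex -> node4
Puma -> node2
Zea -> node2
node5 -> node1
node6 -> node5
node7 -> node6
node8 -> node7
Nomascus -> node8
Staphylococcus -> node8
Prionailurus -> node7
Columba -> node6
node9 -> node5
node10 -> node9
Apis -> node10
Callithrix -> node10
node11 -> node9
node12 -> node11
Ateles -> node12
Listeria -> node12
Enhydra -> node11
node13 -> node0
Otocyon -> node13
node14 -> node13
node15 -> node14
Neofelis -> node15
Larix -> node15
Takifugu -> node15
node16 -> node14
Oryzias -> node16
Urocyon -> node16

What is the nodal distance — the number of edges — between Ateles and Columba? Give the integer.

6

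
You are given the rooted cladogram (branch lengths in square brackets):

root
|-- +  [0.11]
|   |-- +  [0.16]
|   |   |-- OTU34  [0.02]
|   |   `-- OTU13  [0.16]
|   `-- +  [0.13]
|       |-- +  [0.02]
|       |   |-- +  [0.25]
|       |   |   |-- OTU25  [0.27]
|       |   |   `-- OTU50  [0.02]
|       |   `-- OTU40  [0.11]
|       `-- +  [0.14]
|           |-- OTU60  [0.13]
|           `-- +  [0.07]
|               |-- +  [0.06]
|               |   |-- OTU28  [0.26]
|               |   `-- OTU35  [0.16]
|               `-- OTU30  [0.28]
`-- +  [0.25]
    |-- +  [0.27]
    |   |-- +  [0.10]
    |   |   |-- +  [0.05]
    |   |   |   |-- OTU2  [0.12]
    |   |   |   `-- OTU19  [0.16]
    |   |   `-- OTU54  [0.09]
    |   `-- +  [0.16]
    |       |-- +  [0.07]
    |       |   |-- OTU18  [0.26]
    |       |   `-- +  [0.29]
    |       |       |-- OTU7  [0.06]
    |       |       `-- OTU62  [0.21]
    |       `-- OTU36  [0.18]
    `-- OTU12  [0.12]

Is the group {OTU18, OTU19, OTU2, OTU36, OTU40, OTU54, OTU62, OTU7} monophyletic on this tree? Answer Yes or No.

No

The MRCA of the listed taxa is the root, so the smallest clade containing them is the whole tree.
That clade also contains OTU12, OTU13, OTU25, OTU28, OTU30, OTU34, OTU35, OTU50, OTU60, which are not in the proposed group, so the group is not monophyletic.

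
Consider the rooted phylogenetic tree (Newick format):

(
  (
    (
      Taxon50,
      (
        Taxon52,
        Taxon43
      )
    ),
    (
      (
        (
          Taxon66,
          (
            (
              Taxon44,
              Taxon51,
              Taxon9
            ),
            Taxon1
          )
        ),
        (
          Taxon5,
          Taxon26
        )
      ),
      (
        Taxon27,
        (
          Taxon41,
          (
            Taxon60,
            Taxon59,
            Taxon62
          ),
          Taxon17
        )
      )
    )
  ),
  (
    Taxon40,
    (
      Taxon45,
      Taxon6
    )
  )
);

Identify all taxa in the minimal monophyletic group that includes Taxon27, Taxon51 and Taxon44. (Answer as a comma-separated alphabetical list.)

Taxon1, Taxon17, Taxon26, Taxon27, Taxon41, Taxon44, Taxon5, Taxon51, Taxon59, Taxon60, Taxon62, Taxon66, Taxon9

Tracing Taxon27: it sits inside (Taxon27,(Taxon41,(Taxon60,Taxon59,Taxon62),Taxon17)).
Tracing Taxon51: it sits inside (Taxon44,Taxon51,Taxon9).
Tracing Taxon44: it sits inside (Taxon44,Taxon51,Taxon9).
The smallest clade enclosing all 3 is (((Taxon66,((Taxon44,Taxon51,Taxon9),Taxon1)),(Taxon5,Taxon26)),(Taxon27,(Taxon41,(Taxon60,Taxon59,Taxon62),Taxon17))); the answer is its 13 terminal taxa in alphabetical order.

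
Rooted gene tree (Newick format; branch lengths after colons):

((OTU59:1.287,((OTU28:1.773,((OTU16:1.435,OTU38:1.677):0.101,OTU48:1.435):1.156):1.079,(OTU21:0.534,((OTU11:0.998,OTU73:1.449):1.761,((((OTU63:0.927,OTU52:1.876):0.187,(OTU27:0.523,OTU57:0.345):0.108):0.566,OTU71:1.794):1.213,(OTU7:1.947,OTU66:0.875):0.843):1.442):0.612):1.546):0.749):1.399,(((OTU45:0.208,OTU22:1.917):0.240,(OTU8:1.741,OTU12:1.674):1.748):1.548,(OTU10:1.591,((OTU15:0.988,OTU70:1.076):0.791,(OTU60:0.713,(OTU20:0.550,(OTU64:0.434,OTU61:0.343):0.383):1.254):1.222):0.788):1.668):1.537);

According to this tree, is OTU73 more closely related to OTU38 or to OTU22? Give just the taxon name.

The MRCA of OTU73 and OTU38 subtends ((OTU28,((OTU16,OTU38),OTU48)),(OTU21,((OTU11,OTU73),((((OTU63,OTU52),(OTU27,OTU57)),OTU71),(OTU7,OTU66))))) (14 taxa).
The MRCA of OTU73 and OTU22 is the root, subtending the entire tree (26 taxa).
The first is nested inside the second, so OTU73 shares a more recent common ancestor with OTU38.

OTU38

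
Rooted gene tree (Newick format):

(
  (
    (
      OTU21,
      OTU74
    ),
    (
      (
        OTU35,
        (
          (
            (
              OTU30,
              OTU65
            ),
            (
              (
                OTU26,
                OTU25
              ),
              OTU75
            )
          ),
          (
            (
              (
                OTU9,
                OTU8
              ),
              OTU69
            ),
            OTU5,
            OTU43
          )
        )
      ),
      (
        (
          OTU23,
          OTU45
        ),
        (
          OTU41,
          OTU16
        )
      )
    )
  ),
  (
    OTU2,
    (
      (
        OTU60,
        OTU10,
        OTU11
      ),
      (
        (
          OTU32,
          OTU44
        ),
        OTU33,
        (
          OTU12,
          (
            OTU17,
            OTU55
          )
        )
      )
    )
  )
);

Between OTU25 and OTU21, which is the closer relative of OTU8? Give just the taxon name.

OTU25

The MRCA of OTU8 and OTU25 subtends (((OTU30,OTU65),((OTU26,OTU25),OTU75)),(((OTU9,OTU8),OTU69),OTU5,OTU43)) (10 taxa).
The MRCA of OTU8 and OTU21 subtends ((OTU21,OTU74),((OTU35,(((OTU30,OTU65),((OTU26,OTU25),OTU75)),(((OTU9,OTU8),OTU69),OTU5,OTU43))),((OTU23,OTU45),(OTU41,OTU16)))) (17 taxa).
The first is nested inside the second, so OTU8 shares a more recent common ancestor with OTU25.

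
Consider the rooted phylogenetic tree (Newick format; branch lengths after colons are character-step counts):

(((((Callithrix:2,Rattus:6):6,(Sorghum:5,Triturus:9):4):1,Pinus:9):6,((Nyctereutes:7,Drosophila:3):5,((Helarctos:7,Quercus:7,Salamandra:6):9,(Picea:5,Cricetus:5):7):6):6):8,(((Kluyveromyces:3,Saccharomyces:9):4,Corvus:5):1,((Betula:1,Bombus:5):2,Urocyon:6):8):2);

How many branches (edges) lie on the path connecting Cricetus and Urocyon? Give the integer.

The MRCA of Cricetus and Urocyon is the root of the tree.
From Cricetus up to that node: 5 branches. From Urocyon up to the same node: 3 branches. Total: 5 + 3 = 8.

8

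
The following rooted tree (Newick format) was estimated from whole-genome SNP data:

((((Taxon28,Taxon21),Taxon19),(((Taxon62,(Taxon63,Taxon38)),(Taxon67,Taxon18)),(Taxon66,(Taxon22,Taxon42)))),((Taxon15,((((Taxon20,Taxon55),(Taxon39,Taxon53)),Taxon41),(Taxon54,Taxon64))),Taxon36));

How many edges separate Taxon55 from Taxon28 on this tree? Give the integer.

11

The MRCA of Taxon55 and Taxon28 is the root of the tree.
From Taxon55 up to that node: 7 branches. From Taxon28 up to the same node: 4 branches. Total: 7 + 4 = 11.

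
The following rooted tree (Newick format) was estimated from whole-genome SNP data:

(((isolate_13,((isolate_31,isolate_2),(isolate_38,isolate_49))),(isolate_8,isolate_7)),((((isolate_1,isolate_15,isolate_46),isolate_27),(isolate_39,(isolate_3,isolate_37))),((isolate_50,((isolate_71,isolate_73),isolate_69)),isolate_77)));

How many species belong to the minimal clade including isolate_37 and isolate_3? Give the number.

2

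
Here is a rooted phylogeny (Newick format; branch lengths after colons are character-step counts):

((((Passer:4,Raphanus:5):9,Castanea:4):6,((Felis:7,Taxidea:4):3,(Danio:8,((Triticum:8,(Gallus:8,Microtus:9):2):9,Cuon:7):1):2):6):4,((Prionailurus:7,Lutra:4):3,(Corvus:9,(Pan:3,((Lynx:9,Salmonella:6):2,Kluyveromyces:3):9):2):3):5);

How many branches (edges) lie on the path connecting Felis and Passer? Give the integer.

The MRCA of Felis and Passer is the node subtending (((Passer,Raphanus),Castanea),((Felis,Taxidea),(Danio,((Triticum,(Gallus,Microtus)),Cuon)))).
From Felis up to that node: 3 branches. From Passer up to the same node: 3 branches. Total: 3 + 3 = 6.

6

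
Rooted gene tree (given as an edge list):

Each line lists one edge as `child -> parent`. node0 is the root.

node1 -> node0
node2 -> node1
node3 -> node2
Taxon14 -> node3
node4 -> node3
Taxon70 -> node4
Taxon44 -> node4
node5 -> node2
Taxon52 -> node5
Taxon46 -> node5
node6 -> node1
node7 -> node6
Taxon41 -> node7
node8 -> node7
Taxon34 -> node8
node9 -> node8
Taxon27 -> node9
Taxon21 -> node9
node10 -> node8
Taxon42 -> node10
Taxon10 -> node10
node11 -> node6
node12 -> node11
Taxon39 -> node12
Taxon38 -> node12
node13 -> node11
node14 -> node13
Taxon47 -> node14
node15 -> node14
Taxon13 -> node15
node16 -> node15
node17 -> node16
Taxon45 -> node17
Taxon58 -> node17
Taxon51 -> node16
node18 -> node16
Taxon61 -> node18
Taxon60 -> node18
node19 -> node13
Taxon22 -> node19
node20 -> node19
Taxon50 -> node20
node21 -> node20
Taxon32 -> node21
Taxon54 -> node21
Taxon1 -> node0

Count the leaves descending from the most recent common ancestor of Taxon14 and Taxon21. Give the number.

The MRCA of Taxon14 and Taxon21 is the node subtending (((Taxon14,(Taxon70,Taxon44)),(Taxon52,Taxon46)),((Taxon41,(Taxon34,(Taxon27,Taxon21),(Taxon42,Taxon10))),((Taxon39,Taxon38),((Taxon47,(Taxon13,((Taxon45,Taxon58),Taxon51,(Taxon61,Taxon60)))),(Taxon22,(Taxon50,(Taxon32,Taxon54))))))).
That clade contains 24 terminal taxa: Taxon10, Taxon13, Taxon14, Taxon21, Taxon22, Taxon27, Taxon32, Taxon34, Taxon38, Taxon39, Taxon41, Taxon42, Taxon44, Taxon45, Taxon46, Taxon47, Taxon50, Taxon51, Taxon52, Taxon54, Taxon58, Taxon60, Taxon61, Taxon70.

24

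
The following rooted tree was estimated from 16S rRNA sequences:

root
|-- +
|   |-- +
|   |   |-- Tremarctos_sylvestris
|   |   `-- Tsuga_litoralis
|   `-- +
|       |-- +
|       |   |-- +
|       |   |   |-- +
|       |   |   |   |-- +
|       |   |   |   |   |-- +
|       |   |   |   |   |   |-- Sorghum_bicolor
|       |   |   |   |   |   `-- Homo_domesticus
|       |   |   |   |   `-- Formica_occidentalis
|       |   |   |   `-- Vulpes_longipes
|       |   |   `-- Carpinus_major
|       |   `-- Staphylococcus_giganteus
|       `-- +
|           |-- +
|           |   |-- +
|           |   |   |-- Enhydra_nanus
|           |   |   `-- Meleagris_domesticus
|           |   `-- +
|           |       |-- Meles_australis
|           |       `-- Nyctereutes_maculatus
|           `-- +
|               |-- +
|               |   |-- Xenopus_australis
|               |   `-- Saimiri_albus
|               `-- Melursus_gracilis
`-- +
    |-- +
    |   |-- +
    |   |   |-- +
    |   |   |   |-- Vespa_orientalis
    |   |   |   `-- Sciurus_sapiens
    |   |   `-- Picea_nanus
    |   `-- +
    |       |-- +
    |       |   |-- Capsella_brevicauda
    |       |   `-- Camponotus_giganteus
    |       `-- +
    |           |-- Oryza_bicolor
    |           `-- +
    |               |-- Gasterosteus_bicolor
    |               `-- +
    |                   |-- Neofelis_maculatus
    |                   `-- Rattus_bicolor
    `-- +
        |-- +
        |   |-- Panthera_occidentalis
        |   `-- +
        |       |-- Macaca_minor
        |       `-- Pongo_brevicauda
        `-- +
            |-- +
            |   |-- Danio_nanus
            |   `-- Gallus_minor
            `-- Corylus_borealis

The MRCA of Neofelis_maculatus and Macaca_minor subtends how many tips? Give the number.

The MRCA of Neofelis_maculatus and Macaca_minor is the node subtending ((((Vespa_orientalis,Sciurus_sapiens),Picea_nanus),((Capsella_brevicauda,Camponotus_giganteus),(Oryza_bicolor,(Gasterosteus_bicolor,(Neofelis_maculatus,Rattus_bicolor))))),((Panthera_occidentalis,(Macaca_minor,Pongo_brevicauda)),((Danio_nanus,Gallus_minor),Corylus_borealis))).
That clade contains 15 terminal taxa: Camponotus_giganteus, Capsella_brevicauda, Corylus_borealis, Danio_nanus, Gallus_minor, Gasterosteus_bicolor, Macaca_minor, Neofelis_maculatus, Oryza_bicolor, Panthera_occidentalis, Picea_nanus, Pongo_brevicauda, Rattus_bicolor, Sciurus_sapiens, Vespa_orientalis.

15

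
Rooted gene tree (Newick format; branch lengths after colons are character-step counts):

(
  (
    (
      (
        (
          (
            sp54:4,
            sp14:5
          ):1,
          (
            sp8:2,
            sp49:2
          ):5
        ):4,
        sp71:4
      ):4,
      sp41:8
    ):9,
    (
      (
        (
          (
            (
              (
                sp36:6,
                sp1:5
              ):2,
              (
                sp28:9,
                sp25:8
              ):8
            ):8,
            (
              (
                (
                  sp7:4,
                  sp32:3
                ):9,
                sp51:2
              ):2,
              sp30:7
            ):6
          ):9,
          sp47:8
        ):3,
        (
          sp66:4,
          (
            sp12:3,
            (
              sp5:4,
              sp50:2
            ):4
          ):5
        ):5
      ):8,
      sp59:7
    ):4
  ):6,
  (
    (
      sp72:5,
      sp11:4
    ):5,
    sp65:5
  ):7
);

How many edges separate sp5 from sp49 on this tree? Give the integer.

The MRCA of sp5 and sp49 is the node subtending (((((sp54,sp14),(sp8,sp49)),sp71),sp41),((((((sp36,sp1),(sp28,sp25)),(((sp7,sp32),sp51),sp30)),sp47),(sp66,(sp12,(sp5,sp50)))),sp59)).
From sp5 up to that node: 6 branches. From sp49 up to the same node: 5 branches. Total: 6 + 5 = 11.

11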